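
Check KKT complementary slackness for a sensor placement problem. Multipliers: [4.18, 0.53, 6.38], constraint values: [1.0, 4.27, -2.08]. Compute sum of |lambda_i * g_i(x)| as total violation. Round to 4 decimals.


KKT complementary slackness check:
lambda_1 * g_1 = 4.18 * 1.0 = 4.18
lambda_2 * g_2 = 0.53 * 4.27 = 2.2631
lambda_3 * g_3 = 6.38 * -2.08 = -13.2704
Total violation = 4.18 + 2.2631 + 13.2704 = 19.7135


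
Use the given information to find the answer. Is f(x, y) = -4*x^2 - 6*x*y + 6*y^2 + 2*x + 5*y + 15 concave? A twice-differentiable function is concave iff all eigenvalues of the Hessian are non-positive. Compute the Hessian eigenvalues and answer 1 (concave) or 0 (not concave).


The Hessian of f(x,y) = -4*x^2 - 6*x*y + 6*y^2 + 2*x + 5*y + 15 is:
H = [[-8, -6], [-6, 12]]
Trace = -8 + 12 = 4
Determinant = -8*12 - (-6)^2 = -132
Discriminant = (4)^2 - 4*-132 = 544.0
Eigenvalues: lambda_1 = -9.6619, lambda_2 = 13.6619
The function is not concave.

0


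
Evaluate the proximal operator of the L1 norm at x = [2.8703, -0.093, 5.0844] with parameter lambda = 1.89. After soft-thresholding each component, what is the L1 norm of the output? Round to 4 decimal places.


Soft-thresholding with lambda = 1.89:
prox(2.8703) = sign(2.8703)*max(|2.8703| - 1.89, 0) = 0.9803
prox(-0.093) = sign(-0.093)*max(|-0.093| - 1.89, 0) = 0.0
prox(5.0844) = sign(5.0844)*max(|5.0844| - 1.89, 0) = 3.1944
prox(x) = [0.9803, 0.0, 3.1944]
||prox(x)||_1 = 0.9803 + 0.0 + 3.1944 = 4.1747


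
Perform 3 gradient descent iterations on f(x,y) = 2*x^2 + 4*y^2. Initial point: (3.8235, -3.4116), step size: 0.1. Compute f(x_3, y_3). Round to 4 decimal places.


Gradient descent on f(x,y) = 2*x^2 + 4*y^2.
Starting point: (3.8235, -3.4116), alpha = 0.1
Step 1: grad_x = 2*2*3.8235 = 15.294, grad_y = 2*4*-3.4116 = -27.2928
  x_1 = 3.8235 - 0.1*15.294 = 2.2941
  y_1 = -3.4116 - 0.1*-27.2928 = -0.6823
Step 2: grad_x = 2*2*2.2941 = 9.1764, grad_y = 2*4*-0.6823 = -5.4586
  x_2 = 2.2941 - 0.1*9.1764 = 1.3765
  y_2 = -0.6823 - 0.1*-5.4586 = -0.1365
Step 3: grad_x = 2*2*1.3765 = 5.5058, grad_y = 2*4*-0.1365 = -1.0917
  x_3 = 1.3765 - 0.1*5.5058 = 0.8259
  y_3 = -0.1365 - 0.1*-1.0917 = -0.0273
f(0.8259, -0.0273) = 2*0.8259^2 + 4*(-0.0273)^2 = 1.3671


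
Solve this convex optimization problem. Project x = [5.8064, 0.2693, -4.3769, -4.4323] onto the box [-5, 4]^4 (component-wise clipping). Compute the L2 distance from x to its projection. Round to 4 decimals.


Project each component onto [-5, 4].
clip(5.8064) = 4.0, clip(0.2693) = 0.2693, clip(-4.3769) = -4.3769, clip(-4.4323) = -4.4323
Projection = [4.0, 0.2693, -4.3769, -4.4323]
Squared diffs: [3.2631, 0.0, 0.0, 0.0]
Distance = sqrt(3.2631) = 1.8064


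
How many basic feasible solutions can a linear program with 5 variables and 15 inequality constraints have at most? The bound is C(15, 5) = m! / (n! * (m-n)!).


Each vertex corresponds to some choice of n active constraints out of m, so the number of vertices is at most C(m, n) = m! / (n!(m-n)!).
m = 15, n = 5
Numerator: 15 * 14 * 13 * 12 * 11
Denominator: 5! = 120
C(15, 5) = 3003


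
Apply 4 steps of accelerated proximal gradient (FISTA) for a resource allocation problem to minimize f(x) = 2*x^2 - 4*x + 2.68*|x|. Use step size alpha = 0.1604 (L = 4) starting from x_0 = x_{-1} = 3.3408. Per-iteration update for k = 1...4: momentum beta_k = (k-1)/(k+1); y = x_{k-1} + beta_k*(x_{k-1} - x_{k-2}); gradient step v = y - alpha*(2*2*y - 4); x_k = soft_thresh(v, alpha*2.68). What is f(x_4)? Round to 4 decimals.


FISTA on f(x) = 2*x^2 - 4*x + 2.68*|x|
L = 4, alpha = 0.1604
Iteration 1: beta = 0.0, y = 3.3408 + 0.0*(3.3408 - 3.3408) = 3.3408
  grad(y) = 9.3632, v = y - alpha*grad = 1.8389
  prox(v) = soft_thresh(1.8389, 0.4299) = 1.4091
Iteration 2: beta = 0.3333, y = 1.4091 + 0.3333*(1.4091 - 3.3408) = 0.7652
  grad(y) = -0.9394, v = y - alpha*grad = 0.9158
  prox(v) = soft_thresh(0.9158, 0.4299) = 0.486
Iteration 3: beta = 0.5, y = 0.486 + 0.5*(0.486 - 1.4091) = 0.0244
  grad(y) = -3.9024, v = y - alpha*grad = 0.6503
  prox(v) = soft_thresh(0.6503, 0.4299) = 0.2205
Iteration 4: beta = 0.6, y = 0.2205 + 0.6*(0.2205 - 0.486) = 0.0612
  grad(y) = -3.7553, v = y - alpha*grad = 0.6635
  prox(v) = soft_thresh(0.6635, 0.4299) = 0.2337
f(x_4) = 2*0.2337^2 - 4*0.2337 + 2.68*|0.2337| = -0.1992


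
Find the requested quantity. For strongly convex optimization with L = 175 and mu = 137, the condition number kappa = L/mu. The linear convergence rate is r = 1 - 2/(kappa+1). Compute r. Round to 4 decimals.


Step 1: Compute the condition number.
kappa = L/mu = 175/137 = 1.2774
Step 2: Compute the convergence rate.
r = 1 - 2/(kappa + 1) = 1 - 2*mu/(L + mu) = (L - mu)/(L + mu) = 38/312 = 0.1218


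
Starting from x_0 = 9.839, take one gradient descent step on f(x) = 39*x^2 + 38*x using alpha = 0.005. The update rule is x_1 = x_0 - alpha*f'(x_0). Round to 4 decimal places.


We compute the gradient at x_0 and apply the update.
f'(x) = 78*x + 38
f'(9.839) = 78*9.839 + 38 = 805.442
x_1 = 9.839 - 0.005*805.442 = 5.8118


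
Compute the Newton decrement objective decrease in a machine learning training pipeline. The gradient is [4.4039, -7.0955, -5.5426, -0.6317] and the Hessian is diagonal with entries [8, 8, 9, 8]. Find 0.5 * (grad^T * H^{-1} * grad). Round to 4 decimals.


Step 1: H is diagonal, so H^(-1) * g = [0.5505, -0.8869, -0.6158, -0.079].
Step 2: g^T H^(-1) g = sum_i g_i^2 / H_ii
  = (4.4039)^2/8 + (-7.0955)^2/8 + (-5.5426)^2/9 + (-0.6317)^2/8
  = 2.4243 + 6.2933 + 3.4134 + 0.0499 = 12.1808
Step 3: Objective decrease = 0.5 * g^T H^(-1) g = 6.0904


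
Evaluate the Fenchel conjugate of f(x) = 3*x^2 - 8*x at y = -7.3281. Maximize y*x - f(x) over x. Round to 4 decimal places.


f*(y) = sup_x {y*x - a*x^2 - b*x} = sup_x {(y-b)*x - a*x^2}
FOC: (y - b) - 2a*x = 0 => x* = (y - b)/(2a)
x* = (-7.3281 + 8)/(2*3) = 0.112
f*(-7.3281) = (y-b)^2/(4a) = (-7.3281 + 8)^2/(4*3)
= 0.4514/12 = 0.0376


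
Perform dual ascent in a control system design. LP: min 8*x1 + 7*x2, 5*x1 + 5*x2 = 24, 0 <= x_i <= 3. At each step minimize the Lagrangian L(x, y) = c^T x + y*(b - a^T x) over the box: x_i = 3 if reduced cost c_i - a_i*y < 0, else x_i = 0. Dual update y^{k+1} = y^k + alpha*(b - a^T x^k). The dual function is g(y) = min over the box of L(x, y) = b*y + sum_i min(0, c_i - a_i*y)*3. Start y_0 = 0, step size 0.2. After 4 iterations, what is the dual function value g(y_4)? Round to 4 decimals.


Dual ascent for LP: min 8*x1 + 7*x2, 5*x1 + 5*x2 = 24, 0 <= x_i <= 3
Step 1: y^k = 0.0, reduced costs: (8.0, 7.0)
  x^k = (0.0, 0.0), subgradient = b - a^T x = 24.0
  y^{k+1} = 0.0 + 0.2*24.0 = 4.8
Step 2: y^k = 4.8, reduced costs: (-16.0, -17.0)
  x^k = (3.0, 3.0), subgradient = b - a^T x = -6.0
  y^{k+1} = 4.8 + 0.2*-6.0 = 3.6
Step 3: y^k = 3.6, reduced costs: (-10.0, -11.0)
  x^k = (3.0, 3.0), subgradient = b - a^T x = -6.0
  y^{k+1} = 3.6 + 0.2*-6.0 = 2.4
Step 4: y^k = 2.4, reduced costs: (-4.0, -5.0)
  x^k = (3.0, 3.0), subgradient = b - a^T x = -6.0
  y^{k+1} = 2.4 + 0.2*-6.0 = 1.2
Dual objective at y_4 = 1.2: reduced costs (2.0, 1.0), box minimizer x = (0.0, 0.0)
g(y_4) = b*y + (c1 - a1*y)*x1 + (c2 - a2*y)*x2 = 24*1.2 + 2.0*0.0 + 1.0*0.0 = 28.8 + 0.0 + 0.0 = 28.8


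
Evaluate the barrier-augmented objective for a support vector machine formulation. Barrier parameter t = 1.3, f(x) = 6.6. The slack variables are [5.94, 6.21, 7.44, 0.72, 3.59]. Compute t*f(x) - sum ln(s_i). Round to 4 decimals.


Step 1: Compute log-barrier.
ln values: [1.7817, 1.8262, 2.0069, -0.3285, 1.2782]
phi = -(1.7817 + 1.8262 + 2.0069 - 0.3285 + 1.2782) = -6.5644
Step 2: Compute augmented objective.
t*f(x) = 1.3*6.6 = 8.58
Total = 8.58 - 6.5644 = 2.0156


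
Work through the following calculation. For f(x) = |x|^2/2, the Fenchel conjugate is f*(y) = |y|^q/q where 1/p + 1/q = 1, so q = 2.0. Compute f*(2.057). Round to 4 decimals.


The conjugate exponent q satisfies 1/p + 1/q = 1.
p = 2, so q = 2/(2 - 1) = 2.0
|y|^q = 2.057^2.0 = 4.2312
f*(2.057) = 4.2312 / 2.0 = 2.1156


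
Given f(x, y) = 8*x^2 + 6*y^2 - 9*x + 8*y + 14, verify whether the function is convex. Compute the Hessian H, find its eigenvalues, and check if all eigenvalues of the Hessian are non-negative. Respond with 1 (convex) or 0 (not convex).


The Hessian of f(x,y) = 8*x^2 + 6*y^2 - 9*x + 8*y + 14 is:
H = [[16, 0], [0, 12]]
Trace = 16 + 12 = 28
Determinant = 16*12 - (0)^2 = 192
Discriminant = (28)^2 - 4*192 = 16.0
Eigenvalues: lambda_1 = 12.0, lambda_2 = 16.0
The function is convex.

1


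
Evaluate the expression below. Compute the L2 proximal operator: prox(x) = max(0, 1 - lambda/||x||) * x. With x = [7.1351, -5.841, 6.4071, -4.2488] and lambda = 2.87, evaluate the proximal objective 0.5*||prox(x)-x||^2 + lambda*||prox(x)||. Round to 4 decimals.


Step 1: Compute ||x||.
||x|| = 12.0054
Step 2: Compute scaling factor.
scale = max(0, 1 - 2.87/12.0054) = 0.7609
Step 3: prox(x) = [5.4294, -4.4447, 4.8754, -3.2331]
||prox(x)|| = 9.1354
Step 4: Proximal objective.
0.5*||prox-x||^2 = 4.1185
lambda*||prox|| = 26.2186
Total = 30.3371


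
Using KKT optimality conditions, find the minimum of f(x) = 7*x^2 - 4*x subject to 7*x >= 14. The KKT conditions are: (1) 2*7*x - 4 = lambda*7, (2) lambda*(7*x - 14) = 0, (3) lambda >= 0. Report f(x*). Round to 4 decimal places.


Step 1: Try lambda = 0 (constraint inactive).
x_unc = 4/(2*7) = 0.2857
Check: 7*0.2857 = 1.9999 < 14 -- violated!
Step 2: Constraint must be active: 7*x = 14
x* = 14/7 = 2.0
lambda = (2*7*2.0 - 4)/7 = 3.4286
Step 3: Compute optimal value.
f(x*) = 7*2.0^2 - 4*2.0 = 20.0


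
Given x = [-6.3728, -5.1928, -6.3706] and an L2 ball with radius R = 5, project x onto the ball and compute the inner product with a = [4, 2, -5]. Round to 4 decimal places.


Step 1: Compute ||x|| (intermediates to 6 decimals).
||x|| = sqrt((-6.3728)^2 + (-5.1928)^2 + (-6.3706)^2) = 10.40011
Step 2: Project.
Since ||x|| > R, scale = R/||x|| = 5/10.40011 = 0.480764, proj(x) = scale * x
proj(x) = [-3.063813, -2.496511, -3.062755]
Step 3: Dot product.
a^T * proj(x) = 4*(-3.063813) + 2*(-2.496511) - 5*(-3.062755) = -1.9345


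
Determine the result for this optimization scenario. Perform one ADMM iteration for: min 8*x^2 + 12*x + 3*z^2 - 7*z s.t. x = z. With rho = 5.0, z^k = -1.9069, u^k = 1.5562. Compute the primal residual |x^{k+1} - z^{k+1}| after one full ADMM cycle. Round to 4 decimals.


ADMM iteration with rho = 5.0, z^k = -1.9069, u^k = 1.5562
Step 1: x-update.
Minimize 8*x^2 + 12*x + (5.0/2)*(x + 1.9069 + 1.5562)^2
FOC: (2*8 + 5.0)*x = -12 + 5.0*(-1.9069 - 1.5562)
x^{k+1} = -1.396
Step 2: z-update.
Minimize 3*z^2 - 7*z + (5.0/2)*(-1.396 - z + 1.5562)^2
FOC: (2*3 + 5.0)*z = 7 + 5.0*(-1.396 + 1.5562)
z^{k+1} = 0.7092
Step 3: u-update.
u^{k+1} = 1.5562 - 1.396 - 0.7092 = -0.549
Step 4: Primal residual = |-1.396 - 0.7092| = 2.1052


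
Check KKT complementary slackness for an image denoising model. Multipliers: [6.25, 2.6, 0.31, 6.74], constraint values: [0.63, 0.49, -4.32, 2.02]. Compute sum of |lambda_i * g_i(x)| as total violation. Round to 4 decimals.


KKT complementary slackness check:
lambda_1 * g_1 = 6.25 * 0.63 = 3.9375
lambda_2 * g_2 = 2.6 * 0.49 = 1.274
lambda_3 * g_3 = 0.31 * -4.32 = -1.3392
lambda_4 * g_4 = 6.74 * 2.02 = 13.6148
Total violation = 3.9375 + 1.274 + 1.3392 + 13.6148 = 20.1655


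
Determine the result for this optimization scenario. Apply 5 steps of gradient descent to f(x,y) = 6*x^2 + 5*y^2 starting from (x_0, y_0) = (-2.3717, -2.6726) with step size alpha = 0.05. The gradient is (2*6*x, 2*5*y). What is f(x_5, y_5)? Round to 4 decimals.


Gradient descent on f(x,y) = 6*x^2 + 5*y^2.
Starting point: (-2.3717, -2.6726), alpha = 0.05
Step 1: grad_x = 2*6*-2.3717 = -28.4604, grad_y = 2*5*-2.6726 = -26.726
  x_1 = -2.3717 - 0.05*-28.4604 = -0.9487
  y_1 = -2.6726 - 0.05*-26.726 = -1.3363
Step 2: grad_x = 2*6*-0.9487 = -11.3842, grad_y = 2*5*-1.3363 = -13.363
  x_2 = -0.9487 - 0.05*-11.3842 = -0.3795
  y_2 = -1.3363 - 0.05*-13.363 = -0.6682
Step 3: grad_x = 2*6*-0.3795 = -4.5537, grad_y = 2*5*-0.6682 = -6.6815
  x_3 = -0.3795 - 0.05*-4.5537 = -0.1518
  y_3 = -0.6682 - 0.05*-6.6815 = -0.3341
Step 4: grad_x = 2*6*-0.1518 = -1.8215, grad_y = 2*5*-0.3341 = -3.3408
  x_4 = -0.1518 - 0.05*-1.8215 = -0.0607
  y_4 = -0.3341 - 0.05*-3.3408 = -0.167
Step 5: grad_x = 2*6*-0.0607 = -0.7286, grad_y = 2*5*-0.167 = -1.6704
  x_5 = -0.0607 - 0.05*-0.7286 = -0.0243
  y_5 = -0.167 - 0.05*-1.6704 = -0.0835
f(-0.0243, -0.0835) = 6*(-0.0243)^2 + 5*(-0.0835)^2 = 0.0384


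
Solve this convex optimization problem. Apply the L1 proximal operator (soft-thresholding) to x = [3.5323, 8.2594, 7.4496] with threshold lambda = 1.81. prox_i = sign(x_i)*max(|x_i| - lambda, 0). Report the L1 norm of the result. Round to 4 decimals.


Soft-thresholding with lambda = 1.81:
prox(3.5323) = sign(3.5323)*max(|3.5323| - 1.81, 0) = 1.7223
prox(8.2594) = sign(8.2594)*max(|8.2594| - 1.81, 0) = 6.4494
prox(7.4496) = sign(7.4496)*max(|7.4496| - 1.81, 0) = 5.6396
prox(x) = [1.7223, 6.4494, 5.6396]
||prox(x)||_1 = 1.7223 + 6.4494 + 5.6396 = 13.8113


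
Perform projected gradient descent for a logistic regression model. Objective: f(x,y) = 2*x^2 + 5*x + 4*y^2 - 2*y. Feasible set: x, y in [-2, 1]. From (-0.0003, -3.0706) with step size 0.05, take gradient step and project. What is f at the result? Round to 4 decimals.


Step 1: Compute gradient at (-0.0003, -3.0706).
grad_x = 2*2*-0.0003 + 5 = 4.9988
grad_y = 2*4*-3.0706 - 2 = -26.5648
Step 2: Gradient step.
x_raw = -0.0003 - 0.05*4.9988 = -0.2502
y_raw = -3.0706 - 0.05*-26.5648 = -1.7424
Step 3: Project onto [-2, 1].
x_proj = clip(-0.2502) = -0.2502
y_proj = clip(-1.7424) = -1.7424
Step 4: Evaluate f.
f(-0.2502, -1.7424) = 14.502


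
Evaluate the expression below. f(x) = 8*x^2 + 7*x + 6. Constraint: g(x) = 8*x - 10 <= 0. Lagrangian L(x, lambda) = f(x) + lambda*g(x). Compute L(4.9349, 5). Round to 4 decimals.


Step 1: Evaluate f(x).
f(4.9349) = 8*4.9349^2 + 7*4.9349 + 6 = 235.3702
Step 2: Evaluate g(x).
g(4.9349) = 8*4.9349 - 10 = 29.4792
Step 3: Compute Lagrangian.
L = 235.3702 + 5*29.4792 = 382.7662


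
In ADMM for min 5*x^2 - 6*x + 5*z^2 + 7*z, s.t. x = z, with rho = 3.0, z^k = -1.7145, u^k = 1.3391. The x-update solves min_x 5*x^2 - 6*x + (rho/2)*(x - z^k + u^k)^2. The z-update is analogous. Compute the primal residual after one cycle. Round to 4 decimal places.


ADMM iteration with rho = 3.0, z^k = -1.7145, u^k = 1.3391
Step 1: x-update.
Minimize 5*x^2 - 6*x + (3.0/2)*(x + 1.7145 + 1.3391)^2
FOC: (2*5 + 3.0)*x = 6 + 3.0*(-1.7145 - 1.3391)
x^{k+1} = -0.2431
Step 2: z-update.
Minimize 5*z^2 + 7*z + (3.0/2)*(-0.2431 - z + 1.3391)^2
FOC: (2*5 + 3.0)*z = -7 + 3.0*(-0.2431 + 1.3391)
z^{k+1} = -0.2855
Step 3: u-update.
u^{k+1} = 1.3391 - 0.2431 + 0.2855 = 1.3815
Step 4: Primal residual = |-0.2431 + 0.2855| = 0.0424


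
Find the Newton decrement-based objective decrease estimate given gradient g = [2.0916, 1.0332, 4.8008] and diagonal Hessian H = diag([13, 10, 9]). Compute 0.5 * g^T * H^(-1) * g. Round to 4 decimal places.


Step 1: H is diagonal, so H^(-1) * g = [0.1609, 0.1033, 0.5334].
Step 2: g^T H^(-1) g = sum_i g_i^2 / H_ii
  = (2.0916)^2/13 + (1.0332)^2/10 + (4.8008)^2/9
  = 0.3365 + 0.1068 + 2.5609 = 3.0041
Step 3: Objective decrease = 0.5 * g^T H^(-1) g = 1.5021


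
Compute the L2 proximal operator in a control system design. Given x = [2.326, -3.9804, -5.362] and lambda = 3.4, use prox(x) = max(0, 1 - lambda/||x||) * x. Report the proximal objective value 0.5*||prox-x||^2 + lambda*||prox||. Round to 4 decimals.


Step 1: Compute ||x||.
||x|| = 7.0714
Step 2: Compute scaling factor.
scale = max(0, 1 - 3.4/7.0714) = 0.5192
Step 3: prox(x) = [1.2076, -2.0666, -2.7839]
||prox(x)|| = 3.6714
Step 4: Proximal objective.
0.5*||prox-x||^2 = 5.78
lambda*||prox|| = 12.4828
Total = 18.2628


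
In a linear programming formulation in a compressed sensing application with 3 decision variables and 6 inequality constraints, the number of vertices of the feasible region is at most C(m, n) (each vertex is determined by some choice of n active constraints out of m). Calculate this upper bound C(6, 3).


Each vertex corresponds to some choice of n active constraints out of m, so the number of vertices is at most C(m, n) = m! / (n!(m-n)!).
m = 6, n = 3
Numerator: 6 * 5 * 4
Denominator: 3! = 6
C(6, 3) = 20


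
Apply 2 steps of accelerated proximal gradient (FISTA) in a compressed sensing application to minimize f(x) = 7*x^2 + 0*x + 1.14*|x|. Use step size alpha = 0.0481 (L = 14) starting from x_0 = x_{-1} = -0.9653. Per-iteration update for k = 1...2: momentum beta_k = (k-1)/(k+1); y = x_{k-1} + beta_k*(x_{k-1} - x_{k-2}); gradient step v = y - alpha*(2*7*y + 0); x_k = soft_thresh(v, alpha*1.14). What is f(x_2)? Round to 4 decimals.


FISTA on f(x) = 7*x^2 + 0*x + 1.14*|x|
L = 14, alpha = 0.0481
Iteration 1: beta = 0.0, y = -0.9653 + 0.0*(-0.9653 + 0.9653) = -0.9653
  grad(y) = -13.5142, v = y - alpha*grad = -0.3153
  prox(v) = soft_thresh(-0.3153, 0.0548) = -0.2604
Iteration 2: beta = 0.3333, y = -0.2604 + 0.3333*(-0.2604 + 0.9653) = -0.0255
  grad(y) = -0.3567, v = y - alpha*grad = -0.0083
  prox(v) = soft_thresh(-0.0083, 0.0548) = 0.0
f(x_2) = 7*0.0^2 + 0*0.0 + 1.14*|0.0| = 0.0


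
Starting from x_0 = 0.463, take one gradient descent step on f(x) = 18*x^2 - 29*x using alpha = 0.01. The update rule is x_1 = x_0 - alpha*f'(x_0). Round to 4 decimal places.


We compute the gradient at x_0 and apply the update.
f'(x) = 36*x - 29
f'(0.463) = 36*0.463 - 29 = -12.332
x_1 = 0.463 - 0.01*-12.332 = 0.5863


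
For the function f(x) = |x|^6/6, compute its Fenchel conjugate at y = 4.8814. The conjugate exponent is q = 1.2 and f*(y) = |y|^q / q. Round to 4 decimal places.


The conjugate exponent q satisfies 1/p + 1/q = 1.
p = 6, so q = 6/(6 - 1) = 1.2
|y|^q = 4.8814^1.2 = 6.7028
f*(4.8814) = 6.7028 / 1.2 = 5.5856


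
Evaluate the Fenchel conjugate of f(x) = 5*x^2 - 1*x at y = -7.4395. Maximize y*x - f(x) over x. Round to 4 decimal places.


f*(y) = sup_x {y*x - a*x^2 - b*x} = sup_x {(y-b)*x - a*x^2}
FOC: (y - b) - 2a*x = 0 => x* = (y - b)/(2a)
x* = (-7.4395 + 1)/(2*5) = -0.644
f*(-7.4395) = (y-b)^2/(4a) = (-7.4395 + 1)^2/(4*5)
= 41.4672/20 = 2.0734


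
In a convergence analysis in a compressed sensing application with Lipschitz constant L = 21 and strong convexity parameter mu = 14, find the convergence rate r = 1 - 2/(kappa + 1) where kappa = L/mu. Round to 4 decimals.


Step 1: Compute the condition number.
kappa = L/mu = 21/14 = 1.5
Step 2: Compute the convergence rate.
r = 1 - 2/(kappa + 1) = 1 - 2*mu/(L + mu) = (L - mu)/(L + mu) = 7/35 = 0.2


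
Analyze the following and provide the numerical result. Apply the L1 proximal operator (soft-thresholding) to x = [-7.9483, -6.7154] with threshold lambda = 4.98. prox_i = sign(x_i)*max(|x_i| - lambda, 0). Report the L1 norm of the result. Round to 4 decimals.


Soft-thresholding with lambda = 4.98:
prox(-7.9483) = sign(-7.9483)*max(|-7.9483| - 4.98, 0) = -2.9683
prox(-6.7154) = sign(-6.7154)*max(|-6.7154| - 4.98, 0) = -1.7354
prox(x) = [-2.9683, -1.7354]
||prox(x)||_1 = 2.9683 + 1.7354 = 4.7037


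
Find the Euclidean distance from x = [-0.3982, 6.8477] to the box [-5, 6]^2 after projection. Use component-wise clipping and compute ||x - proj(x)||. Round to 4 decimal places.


Project each component onto [-5, 6].
clip(-0.3982) = -0.3982, clip(6.8477) = 6.0
Projection = [-0.3982, 6.0]
Squared diffs: [0.0, 0.7186]
Distance = sqrt(0.7186) = 0.8477


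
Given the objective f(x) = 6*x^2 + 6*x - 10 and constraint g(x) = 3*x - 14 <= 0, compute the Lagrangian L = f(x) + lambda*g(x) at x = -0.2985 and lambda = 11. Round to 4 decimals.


Step 1: Evaluate f(x).
f(-0.2985) = 6*(-0.2985)^2 + 6*(-0.2985) - 10 = -11.2564
Step 2: Evaluate g(x).
g(-0.2985) = 3*-0.2985 - 14 = -14.8955
Step 3: Compute Lagrangian.
L = -11.2564 + 11*-14.8955 = -175.1069


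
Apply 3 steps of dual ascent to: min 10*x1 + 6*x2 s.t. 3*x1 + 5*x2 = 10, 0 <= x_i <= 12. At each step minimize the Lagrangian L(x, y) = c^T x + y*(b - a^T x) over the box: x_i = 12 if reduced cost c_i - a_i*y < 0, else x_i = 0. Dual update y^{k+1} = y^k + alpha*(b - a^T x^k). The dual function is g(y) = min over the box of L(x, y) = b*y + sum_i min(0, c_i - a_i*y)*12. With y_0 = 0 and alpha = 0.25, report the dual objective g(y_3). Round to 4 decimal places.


Dual ascent for LP: min 10*x1 + 6*x2, 3*x1 + 5*x2 = 10, 0 <= x_i <= 12
Step 1: y^k = 0.0, reduced costs: (10.0, 6.0)
  x^k = (0.0, 0.0), subgradient = b - a^T x = 10.0
  y^{k+1} = 0.0 + 0.25*10.0 = 2.5
Step 2: y^k = 2.5, reduced costs: (2.5, -6.5)
  x^k = (0.0, 12.0), subgradient = b - a^T x = -50.0
  y^{k+1} = 2.5 + 0.25*-50.0 = -10.0
Step 3: y^k = -10.0, reduced costs: (40.0, 56.0)
  x^k = (0.0, 0.0), subgradient = b - a^T x = 10.0
  y^{k+1} = -10.0 + 0.25*10.0 = -7.5
Dual objective at y_3 = -7.5: reduced costs (32.5, 43.5), box minimizer x = (0.0, 0.0)
g(y_3) = b*y + (c1 - a1*y)*x1 + (c2 - a2*y)*x2 = 10*(-7.5) + 32.5*0.0 + 43.5*0.0 = -75.0 + 0.0 + 0.0 = -75.0


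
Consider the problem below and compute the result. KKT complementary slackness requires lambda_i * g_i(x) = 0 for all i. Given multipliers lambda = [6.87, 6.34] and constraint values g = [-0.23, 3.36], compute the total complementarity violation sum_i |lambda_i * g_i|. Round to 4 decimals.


KKT complementary slackness check:
lambda_1 * g_1 = 6.87 * -0.23 = -1.5801
lambda_2 * g_2 = 6.34 * 3.36 = 21.3024
Total violation = 1.5801 + 21.3024 = 22.8825


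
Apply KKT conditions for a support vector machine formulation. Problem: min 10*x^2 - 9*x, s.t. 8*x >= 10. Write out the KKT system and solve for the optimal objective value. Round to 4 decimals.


Step 1: Try lambda = 0 (constraint inactive).
x_unc = 9/(2*10) = 0.45
Check: 8*0.45 = 3.6 < 10 -- violated!
Step 2: Constraint must be active: 8*x = 10
x* = 10/8 = 1.25
lambda = (2*10*1.25 - 9)/8 = 2.0
Step 3: Compute optimal value.
f(x*) = 10*1.25^2 - 9*1.25 = 4.375


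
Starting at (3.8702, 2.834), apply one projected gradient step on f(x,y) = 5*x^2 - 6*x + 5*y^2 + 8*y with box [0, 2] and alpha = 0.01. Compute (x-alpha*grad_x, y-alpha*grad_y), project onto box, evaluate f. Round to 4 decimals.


Step 1: Compute gradient at (3.8702, 2.834).
grad_x = 2*5*3.8702 - 6 = 32.702
grad_y = 2*5*2.834 + 8 = 36.34
Step 2: Gradient step.
x_raw = 3.8702 - 0.01*32.702 = 3.5432
y_raw = 2.834 - 0.01*36.34 = 2.4706
Step 3: Project onto [0, 2].
x_proj = clip(3.5432) = 2.0
y_proj = clip(2.4706) = 2.0
Step 4: Evaluate f.
f(2.0, 2.0) = 44.0


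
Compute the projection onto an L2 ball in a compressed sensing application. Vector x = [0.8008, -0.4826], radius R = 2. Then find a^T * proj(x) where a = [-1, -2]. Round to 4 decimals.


Step 1: Compute ||x|| (intermediates to 6 decimals).
||x|| = sqrt(0.8008^2 + (-0.4826)^2) = 0.934978
Step 2: Project.
Since ||x|| <= R, proj = x (no scaling needed).
proj(x) = [0.8008, -0.4826]
Step 3: Dot product.
a^T * proj(x) = -1*0.8008 - 2*(-0.4826) = 0.1644


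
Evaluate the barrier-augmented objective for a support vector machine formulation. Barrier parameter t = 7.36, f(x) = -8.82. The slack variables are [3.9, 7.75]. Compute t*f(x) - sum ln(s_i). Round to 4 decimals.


Step 1: Compute log-barrier.
ln values: [1.361, 2.0477]
phi = -(1.361 + 2.0477) = -3.4087
Step 2: Compute augmented objective.
t*f(x) = 7.36*-8.82 = -64.9152
Total = -64.9152 - 3.4087 = -68.3239


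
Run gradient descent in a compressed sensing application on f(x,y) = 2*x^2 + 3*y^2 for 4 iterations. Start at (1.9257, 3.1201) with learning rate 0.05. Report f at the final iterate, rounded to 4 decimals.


Gradient descent on f(x,y) = 2*x^2 + 3*y^2.
Starting point: (1.9257, 3.1201), alpha = 0.05
Step 1: grad_x = 2*2*1.9257 = 7.7028, grad_y = 2*3*3.1201 = 18.7206
  x_1 = 1.9257 - 0.05*7.7028 = 1.5406
  y_1 = 3.1201 - 0.05*18.7206 = 2.1841
Step 2: grad_x = 2*2*1.5406 = 6.1622, grad_y = 2*3*2.1841 = 13.1044
  x_2 = 1.5406 - 0.05*6.1622 = 1.2324
  y_2 = 2.1841 - 0.05*13.1044 = 1.5288
Step 3: grad_x = 2*2*1.2324 = 4.9298, grad_y = 2*3*1.5288 = 9.1731
  x_3 = 1.2324 - 0.05*4.9298 = 0.986
  y_3 = 1.5288 - 0.05*9.1731 = 1.0702
Step 4: grad_x = 2*2*0.986 = 3.9438, grad_y = 2*3*1.0702 = 6.4212
  x_4 = 0.986 - 0.05*3.9438 = 0.7888
  y_4 = 1.0702 - 0.05*6.4212 = 0.7491
f(0.7888, 0.7491) = 2*0.7888^2 + 3*0.7491^2 = 2.9279


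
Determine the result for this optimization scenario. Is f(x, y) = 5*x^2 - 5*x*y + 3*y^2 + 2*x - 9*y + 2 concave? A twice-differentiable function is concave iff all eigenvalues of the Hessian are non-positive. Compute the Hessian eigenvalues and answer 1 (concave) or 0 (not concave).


The Hessian of f(x,y) = 5*x^2 - 5*x*y + 3*y^2 + 2*x - 9*y + 2 is:
H = [[10, -5], [-5, 6]]
Trace = 10 + 6 = 16
Determinant = 10*6 - (-5)^2 = 35
Discriminant = (16)^2 - 4*35 = 116.0
Eigenvalues: lambda_1 = 2.6148, lambda_2 = 13.3852
The function is not concave.

0


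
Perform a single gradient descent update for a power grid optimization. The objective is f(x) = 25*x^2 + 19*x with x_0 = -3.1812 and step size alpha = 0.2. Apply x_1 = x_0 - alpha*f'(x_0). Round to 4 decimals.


We compute the gradient at x_0 and apply the update.
f'(x) = 50*x + 19
f'(-3.1812) = 50*-3.1812 + 19 = -140.06
x_1 = -3.1812 - 0.2*-140.06 = 24.8308


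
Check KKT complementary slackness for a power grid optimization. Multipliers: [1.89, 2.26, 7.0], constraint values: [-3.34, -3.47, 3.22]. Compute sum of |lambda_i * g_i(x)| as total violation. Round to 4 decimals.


KKT complementary slackness check:
lambda_1 * g_1 = 1.89 * -3.34 = -6.3126
lambda_2 * g_2 = 2.26 * -3.47 = -7.8422
lambda_3 * g_3 = 7.0 * 3.22 = 22.54
Total violation = 6.3126 + 7.8422 + 22.54 = 36.6948


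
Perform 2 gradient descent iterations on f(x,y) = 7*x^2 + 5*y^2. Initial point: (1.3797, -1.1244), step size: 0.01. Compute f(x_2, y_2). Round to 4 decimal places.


Gradient descent on f(x,y) = 7*x^2 + 5*y^2.
Starting point: (1.3797, -1.1244), alpha = 0.01
Step 1: grad_x = 2*7*1.3797 = 19.3158, grad_y = 2*5*-1.1244 = -11.244
  x_1 = 1.3797 - 0.01*19.3158 = 1.1865
  y_1 = -1.1244 - 0.01*-11.244 = -1.012
Step 2: grad_x = 2*7*1.1865 = 16.6116, grad_y = 2*5*-1.012 = -10.1196
  x_2 = 1.1865 - 0.01*16.6116 = 1.0204
  y_2 = -1.012 - 0.01*-10.1196 = -0.9108
f(1.0204, -0.9108) = 7*1.0204^2 + 5*(-0.9108)^2 = 11.4363


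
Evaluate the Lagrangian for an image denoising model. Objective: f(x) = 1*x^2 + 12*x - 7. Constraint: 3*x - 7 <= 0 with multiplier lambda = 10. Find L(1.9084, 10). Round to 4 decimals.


Step 1: Evaluate f(x).
f(1.9084) = 1*1.9084^2 + 12*1.9084 - 7 = 19.5428
Step 2: Evaluate g(x).
g(1.9084) = 3*1.9084 - 7 = -1.2748
Step 3: Compute Lagrangian.
L = 19.5428 + 10*-1.2748 = 6.7948


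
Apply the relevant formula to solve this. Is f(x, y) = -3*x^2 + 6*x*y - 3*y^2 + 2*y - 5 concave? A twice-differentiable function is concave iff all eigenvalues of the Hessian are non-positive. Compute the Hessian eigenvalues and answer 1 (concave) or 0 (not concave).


The Hessian of f(x,y) = -3*x^2 + 6*x*y - 3*y^2 + 2*y - 5 is:
H = [[-6, 6], [6, -6]]
Trace = -6 - 6 = -12
Determinant = -6*-6 - (6)^2 = 0
Discriminant = (-12)^2 - 4*0 = 144.0
Eigenvalues: lambda_1 = -12.0, lambda_2 = 0.0
The function is concave.

1


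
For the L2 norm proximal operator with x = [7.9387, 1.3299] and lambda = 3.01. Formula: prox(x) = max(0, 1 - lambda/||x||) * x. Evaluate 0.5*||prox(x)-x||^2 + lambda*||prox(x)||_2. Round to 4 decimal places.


Step 1: Compute ||x||.
||x|| = 8.0493
Step 2: Compute scaling factor.
scale = max(0, 1 - 3.01/8.0493) = 0.6261
Step 3: prox(x) = [4.9701, 0.8326]
||prox(x)|| = 5.0393
Step 4: Proximal objective.
0.5*||prox-x||^2 = 4.5301
lambda*||prox|| = 15.1683
Total = 19.6984


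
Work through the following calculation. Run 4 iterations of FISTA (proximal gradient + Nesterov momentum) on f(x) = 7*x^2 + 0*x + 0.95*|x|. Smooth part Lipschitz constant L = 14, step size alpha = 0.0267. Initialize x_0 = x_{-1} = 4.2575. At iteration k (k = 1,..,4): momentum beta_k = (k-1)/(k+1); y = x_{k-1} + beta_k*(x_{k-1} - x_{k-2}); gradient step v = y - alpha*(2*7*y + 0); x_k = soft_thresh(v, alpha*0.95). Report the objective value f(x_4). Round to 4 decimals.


FISTA on f(x) = 7*x^2 + 0*x + 0.95*|x|
L = 14, alpha = 0.0267
Iteration 1: beta = 0.0, y = 4.2575 + 0.0*(4.2575 - 4.2575) = 4.2575
  grad(y) = 59.605, v = y - alpha*grad = 2.666
  prox(v) = soft_thresh(2.666, 0.0254) = 2.6407
Iteration 2: beta = 0.3333, y = 2.6407 + 0.3333*(2.6407 - 4.2575) = 2.1017
  grad(y) = 29.4244, v = y - alpha*grad = 1.3161
  prox(v) = soft_thresh(1.3161, 0.0254) = 1.2907
Iteration 3: beta = 0.5, y = 1.2907 + 0.5*(1.2907 - 2.6407) = 0.6158
  grad(y) = 8.6209, v = y - alpha*grad = 0.3856
  prox(v) = soft_thresh(0.3856, 0.0254) = 0.3602
Iteration 4: beta = 0.6, y = 0.3602 + 0.6*(0.3602 - 1.2907) = -0.1981
  grad(y) = -2.773, v = y - alpha*grad = -0.124
  prox(v) = soft_thresh(-0.124, 0.0254) = -0.0987
f(x_4) = 7*(-0.0987)^2 + 0*(-0.0987) + 0.95*|-0.0987| = 0.1619


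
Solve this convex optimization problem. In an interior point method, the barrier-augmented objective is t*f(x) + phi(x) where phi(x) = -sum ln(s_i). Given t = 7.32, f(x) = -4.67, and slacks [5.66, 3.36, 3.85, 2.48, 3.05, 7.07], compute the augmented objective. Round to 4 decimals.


Step 1: Compute log-barrier.
ln values: [1.7334, 1.2119, 1.3481, 0.9083, 1.1151, 1.9559]
phi = -(1.7334 + 1.2119 + 1.3481 + 0.9083 + 1.1151 + 1.9559) = -8.2727
Step 2: Compute augmented objective.
t*f(x) = 7.32*-4.67 = -34.1844
Total = -34.1844 - 8.2727 = -42.4571


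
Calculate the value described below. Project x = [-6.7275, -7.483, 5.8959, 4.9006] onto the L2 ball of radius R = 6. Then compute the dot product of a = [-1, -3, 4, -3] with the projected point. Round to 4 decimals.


Step 1: Compute ||x|| (intermediates to 6 decimals).
||x|| = sqrt((-6.7275)^2 + (-7.483)^2 + 5.8959^2 + 4.9006^2) = 12.650378
Step 2: Project.
Since ||x|| > R, scale = R/||x|| = 6/12.650378 = 0.474294, proj(x) = scale * x
proj(x) = [-3.190813, -3.549142, 2.79639, 2.324325]
Step 3: Dot product.
a^T * proj(x) = -1*(-3.190813) - 3*(-3.549142) + 4*2.79639 - 3*2.324325 = 18.0508


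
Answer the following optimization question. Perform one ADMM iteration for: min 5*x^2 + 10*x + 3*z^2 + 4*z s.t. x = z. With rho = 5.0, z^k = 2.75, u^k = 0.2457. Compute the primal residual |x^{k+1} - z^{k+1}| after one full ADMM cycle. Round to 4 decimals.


ADMM iteration with rho = 5.0, z^k = 2.75, u^k = 0.2457
Step 1: x-update.
Minimize 5*x^2 + 10*x + (5.0/2)*(x - 2.75 + 0.2457)^2
FOC: (2*5 + 5.0)*x = -10 + 5.0*(2.75 - 0.2457)
x^{k+1} = 0.1681
Step 2: z-update.
Minimize 3*z^2 + 4*z + (5.0/2)*(0.1681 - z + 0.2457)^2
FOC: (2*3 + 5.0)*z = -4 + 5.0*(0.1681 + 0.2457)
z^{k+1} = -0.1755
Step 3: u-update.
u^{k+1} = 0.2457 + 0.1681 + 0.1755 = 0.5893
Step 4: Primal residual = |0.1681 + 0.1755| = 0.3436


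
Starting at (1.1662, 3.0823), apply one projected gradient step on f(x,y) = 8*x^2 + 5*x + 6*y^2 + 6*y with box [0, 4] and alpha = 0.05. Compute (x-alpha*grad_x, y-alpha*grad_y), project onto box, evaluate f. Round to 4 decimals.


Step 1: Compute gradient at (1.1662, 3.0823).
grad_x = 2*8*1.1662 + 5 = 23.6592
grad_y = 2*6*3.0823 + 6 = 42.9876
Step 2: Gradient step.
x_raw = 1.1662 - 0.05*23.6592 = -0.0168
y_raw = 3.0823 - 0.05*42.9876 = 0.9329
Step 3: Project onto [0, 4].
x_proj = clip(-0.0168) = 0.0
y_proj = clip(0.9329) = 0.9329
Step 4: Evaluate f.
f(0.0, 0.9329) = 10.8196


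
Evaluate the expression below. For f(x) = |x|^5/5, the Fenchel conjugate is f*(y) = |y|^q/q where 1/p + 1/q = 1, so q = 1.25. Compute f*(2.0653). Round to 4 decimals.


The conjugate exponent q satisfies 1/p + 1/q = 1.
p = 5, so q = 5/(5 - 1) = 1.25
|y|^q = 2.0653^1.25 = 2.4759
f*(2.0653) = 2.4759 / 1.25 = 1.9807


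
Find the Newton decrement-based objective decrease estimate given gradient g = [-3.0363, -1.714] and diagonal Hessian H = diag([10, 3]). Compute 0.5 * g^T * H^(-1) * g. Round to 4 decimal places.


Step 1: H is diagonal, so H^(-1) * g = [-0.3036, -0.5713].
Step 2: g^T H^(-1) g = sum_i g_i^2 / H_ii
  = (-3.0363)^2/10 + (-1.714)^2/3
  = 0.9219 + 0.9793 = 1.9012
Step 3: Objective decrease = 0.5 * g^T H^(-1) g = 0.9506


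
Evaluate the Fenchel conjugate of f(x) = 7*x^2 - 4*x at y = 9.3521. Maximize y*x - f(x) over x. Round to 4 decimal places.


f*(y) = sup_x {y*x - a*x^2 - b*x} = sup_x {(y-b)*x - a*x^2}
FOC: (y - b) - 2a*x = 0 => x* = (y - b)/(2a)
x* = (9.3521 + 4)/(2*7) = 0.9537
f*(9.3521) = (y-b)^2/(4a) = (9.3521 + 4)^2/(4*7)
= 178.2786/28 = 6.3671


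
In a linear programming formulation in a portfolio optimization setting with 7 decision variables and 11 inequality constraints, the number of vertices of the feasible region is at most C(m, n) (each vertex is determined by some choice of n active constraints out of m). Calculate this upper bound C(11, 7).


Each vertex corresponds to some choice of n active constraints out of m, so the number of vertices is at most C(m, n) = m! / (n!(m-n)!).
m = 11, n = 7
Numerator: 11 * 10 * 9 * 8 * 7 * 6 * 5
Denominator: 7! = 5040
C(11, 7) = 330


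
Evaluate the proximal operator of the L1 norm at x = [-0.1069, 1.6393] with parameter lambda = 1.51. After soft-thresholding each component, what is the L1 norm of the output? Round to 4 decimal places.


Soft-thresholding with lambda = 1.51:
prox(-0.1069) = sign(-0.1069)*max(|-0.1069| - 1.51, 0) = 0.0
prox(1.6393) = sign(1.6393)*max(|1.6393| - 1.51, 0) = 0.1293
prox(x) = [0.0, 0.1293]
||prox(x)||_1 = 0.0 + 0.1293 = 0.1293


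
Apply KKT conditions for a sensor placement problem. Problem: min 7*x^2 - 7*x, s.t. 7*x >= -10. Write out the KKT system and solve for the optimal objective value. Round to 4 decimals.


Step 1: Try lambda = 0 (constraint inactive).
Stationarity: 2*7*x - 7 = 0
x* = 7/(2*7) = 0.5
Check constraint: 7*0.5 = 3.5 >= -10 -- satisfied.
Step 2: Compute optimal value.
f(x*) = 7*0.5^2 - 7*0.5 = -1.75


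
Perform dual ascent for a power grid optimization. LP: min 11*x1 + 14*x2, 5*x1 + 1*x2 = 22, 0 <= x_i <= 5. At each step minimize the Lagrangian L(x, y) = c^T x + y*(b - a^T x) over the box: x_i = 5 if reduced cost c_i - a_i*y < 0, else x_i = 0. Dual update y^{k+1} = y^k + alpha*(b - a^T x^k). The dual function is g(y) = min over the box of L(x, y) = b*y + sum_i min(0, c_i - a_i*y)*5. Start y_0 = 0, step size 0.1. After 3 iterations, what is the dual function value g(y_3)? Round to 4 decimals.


Dual ascent for LP: min 11*x1 + 14*x2, 5*x1 + 1*x2 = 22, 0 <= x_i <= 5
Step 1: y^k = 0.0, reduced costs: (11.0, 14.0)
  x^k = (0.0, 0.0), subgradient = b - a^T x = 22.0
  y^{k+1} = 0.0 + 0.1*22.0 = 2.2
Step 2: y^k = 2.2, reduced costs: (0.0, 11.8)
  x^k = (0.0, 0.0), subgradient = b - a^T x = 22.0
  y^{k+1} = 2.2 + 0.1*22.0 = 4.4
Step 3: y^k = 4.4, reduced costs: (-11.0, 9.6)
  x^k = (5.0, 0.0), subgradient = b - a^T x = -3.0
  y^{k+1} = 4.4 + 0.1*-3.0 = 4.1
Dual objective at y_3 = 4.1: reduced costs (-9.5, 9.9), box minimizer x = (5.0, 0.0)
g(y_3) = b*y + (c1 - a1*y)*x1 + (c2 - a2*y)*x2 = 22*4.1 + (-9.5)*5.0 + 9.9*0.0 = 90.2 - 47.5 + 0.0 = 42.7


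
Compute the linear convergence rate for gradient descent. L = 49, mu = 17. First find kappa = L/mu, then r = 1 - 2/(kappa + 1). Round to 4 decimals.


Step 1: Compute the condition number.
kappa = L/mu = 49/17 = 2.8824
Step 2: Compute the convergence rate.
r = 1 - 2/(kappa + 1) = 1 - 2*mu/(L + mu) = (L - mu)/(L + mu) = 32/66 = 0.4848


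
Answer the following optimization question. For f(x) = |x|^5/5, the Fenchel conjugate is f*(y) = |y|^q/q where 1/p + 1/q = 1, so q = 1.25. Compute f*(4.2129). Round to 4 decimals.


The conjugate exponent q satisfies 1/p + 1/q = 1.
p = 5, so q = 5/(5 - 1) = 1.25
|y|^q = 4.2129^1.25 = 6.0357
f*(4.2129) = 6.0357 / 1.25 = 4.8285


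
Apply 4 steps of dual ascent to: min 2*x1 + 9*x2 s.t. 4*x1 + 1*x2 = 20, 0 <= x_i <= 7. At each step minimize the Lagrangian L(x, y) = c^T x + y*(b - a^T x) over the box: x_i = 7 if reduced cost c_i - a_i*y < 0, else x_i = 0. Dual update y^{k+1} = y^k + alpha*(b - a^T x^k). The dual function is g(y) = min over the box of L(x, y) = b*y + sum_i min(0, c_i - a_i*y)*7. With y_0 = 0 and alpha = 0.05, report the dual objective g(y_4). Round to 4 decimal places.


Dual ascent for LP: min 2*x1 + 9*x2, 4*x1 + 1*x2 = 20, 0 <= x_i <= 7
Step 1: y^k = 0.0, reduced costs: (2.0, 9.0)
  x^k = (0.0, 0.0), subgradient = b - a^T x = 20.0
  y^{k+1} = 0.0 + 0.05*20.0 = 1.0
Step 2: y^k = 1.0, reduced costs: (-2.0, 8.0)
  x^k = (7.0, 0.0), subgradient = b - a^T x = -8.0
  y^{k+1} = 1.0 + 0.05*-8.0 = 0.6
Step 3: y^k = 0.6, reduced costs: (-0.4, 8.4)
  x^k = (7.0, 0.0), subgradient = b - a^T x = -8.0
  y^{k+1} = 0.6 + 0.05*-8.0 = 0.2
Step 4: y^k = 0.2, reduced costs: (1.2, 8.8)
  x^k = (0.0, 0.0), subgradient = b - a^T x = 20.0
  y^{k+1} = 0.2 + 0.05*20.0 = 1.2
Dual objective at y_4 = 1.2: reduced costs (-2.8, 7.8), box minimizer x = (7.0, 0.0)
g(y_4) = b*y + (c1 - a1*y)*x1 + (c2 - a2*y)*x2 = 20*1.2 + (-2.8)*7.0 + 7.8*0.0 = 24.0 - 19.6 + 0.0 = 4.4


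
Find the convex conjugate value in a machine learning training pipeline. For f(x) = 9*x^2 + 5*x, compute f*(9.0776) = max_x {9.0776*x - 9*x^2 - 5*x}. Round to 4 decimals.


f*(y) = sup_x {y*x - a*x^2 - b*x} = sup_x {(y-b)*x - a*x^2}
FOC: (y - b) - 2a*x = 0 => x* = (y - b)/(2a)
x* = (9.0776 - 5)/(2*9) = 0.2265
f*(9.0776) = (y-b)^2/(4a) = (9.0776 - 5)^2/(4*9)
= 16.6268/36 = 0.4619


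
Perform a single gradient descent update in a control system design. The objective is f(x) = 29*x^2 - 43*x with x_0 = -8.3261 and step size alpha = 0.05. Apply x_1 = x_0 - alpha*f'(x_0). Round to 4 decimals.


We compute the gradient at x_0 and apply the update.
f'(x) = 58*x - 43
f'(-8.3261) = 58*-8.3261 - 43 = -525.9138
x_1 = -8.3261 - 0.05*-525.9138 = 17.9696


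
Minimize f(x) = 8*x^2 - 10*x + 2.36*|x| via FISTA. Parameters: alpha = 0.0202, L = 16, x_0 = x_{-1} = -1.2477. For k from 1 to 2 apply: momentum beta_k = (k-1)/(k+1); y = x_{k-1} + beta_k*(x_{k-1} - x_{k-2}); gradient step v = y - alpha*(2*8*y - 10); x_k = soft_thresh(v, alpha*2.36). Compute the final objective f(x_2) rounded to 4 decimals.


FISTA on f(x) = 8*x^2 - 10*x + 2.36*|x|
L = 16, alpha = 0.0202
Iteration 1: beta = 0.0, y = -1.2477 + 0.0*(-1.2477 + 1.2477) = -1.2477
  grad(y) = -29.9632, v = y - alpha*grad = -0.6424
  prox(v) = soft_thresh(-0.6424, 0.0477) = -0.5948
Iteration 2: beta = 0.3333, y = -0.5948 + 0.3333*(-0.5948 + 1.2477) = -0.3771
  grad(y) = -16.0341, v = y - alpha*grad = -0.0532
  prox(v) = soft_thresh(-0.0532, 0.0477) = -0.0056
f(x_2) = 8*(-0.0056)^2 - 10*(-0.0056) + 2.36*|-0.0056| = 0.0691


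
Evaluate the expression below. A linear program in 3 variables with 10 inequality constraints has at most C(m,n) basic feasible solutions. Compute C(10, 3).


Each vertex corresponds to some choice of n active constraints out of m, so the number of vertices is at most C(m, n) = m! / (n!(m-n)!).
m = 10, n = 3
Numerator: 10 * 9 * 8
Denominator: 3! = 6
C(10, 3) = 120


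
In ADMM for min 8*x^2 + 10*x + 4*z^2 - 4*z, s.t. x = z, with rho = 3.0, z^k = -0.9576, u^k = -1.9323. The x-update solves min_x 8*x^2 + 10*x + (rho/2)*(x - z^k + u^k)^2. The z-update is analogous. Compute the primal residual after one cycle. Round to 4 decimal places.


ADMM iteration with rho = 3.0, z^k = -0.9576, u^k = -1.9323
Step 1: x-update.
Minimize 8*x^2 + 10*x + (3.0/2)*(x + 0.9576 - 1.9323)^2
FOC: (2*8 + 3.0)*x = -10 + 3.0*(-0.9576 + 1.9323)
x^{k+1} = -0.3724
Step 2: z-update.
Minimize 4*z^2 - 4*z + (3.0/2)*(-0.3724 - z - 1.9323)^2
FOC: (2*4 + 3.0)*z = 4 + 3.0*(-0.3724 - 1.9323)
z^{k+1} = -0.2649
Step 3: u-update.
u^{k+1} = -1.9323 - 0.3724 + 0.2649 = -2.0398
Step 4: Primal residual = |-0.3724 + 0.2649| = 0.1075


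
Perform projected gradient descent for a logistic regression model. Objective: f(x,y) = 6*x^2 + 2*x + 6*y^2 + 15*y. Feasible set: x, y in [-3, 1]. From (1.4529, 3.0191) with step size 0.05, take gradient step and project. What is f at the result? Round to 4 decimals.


Step 1: Compute gradient at (1.4529, 3.0191).
grad_x = 2*6*1.4529 + 2 = 19.4348
grad_y = 2*6*3.0191 + 15 = 51.2292
Step 2: Gradient step.
x_raw = 1.4529 - 0.05*19.4348 = 0.4812
y_raw = 3.0191 - 0.05*51.2292 = 0.4576
Step 3: Project onto [-3, 1].
x_proj = clip(0.4812) = 0.4812
y_proj = clip(0.4576) = 0.4576
Step 4: Evaluate f.
f(0.4812, 0.4576) = 10.4726
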